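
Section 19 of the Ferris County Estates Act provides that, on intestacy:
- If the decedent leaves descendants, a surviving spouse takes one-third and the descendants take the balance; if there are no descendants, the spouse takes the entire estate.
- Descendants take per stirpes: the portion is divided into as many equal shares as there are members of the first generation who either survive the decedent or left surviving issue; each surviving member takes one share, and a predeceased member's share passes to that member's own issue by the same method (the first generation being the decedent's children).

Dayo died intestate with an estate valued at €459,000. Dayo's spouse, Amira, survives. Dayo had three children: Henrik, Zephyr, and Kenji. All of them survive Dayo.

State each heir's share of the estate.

Amira: €153,000; Henrik: €102,000; Zephyr: €102,000; Kenji: €102,000

Amira takes one-third of €459,000 = €153,000. The remaining €306,000 passes to the descendants.
The descendants' portion (€306,000) is divided into 3 shares of €102,000: Henrik, Zephyr, and Kenji each take €102,000.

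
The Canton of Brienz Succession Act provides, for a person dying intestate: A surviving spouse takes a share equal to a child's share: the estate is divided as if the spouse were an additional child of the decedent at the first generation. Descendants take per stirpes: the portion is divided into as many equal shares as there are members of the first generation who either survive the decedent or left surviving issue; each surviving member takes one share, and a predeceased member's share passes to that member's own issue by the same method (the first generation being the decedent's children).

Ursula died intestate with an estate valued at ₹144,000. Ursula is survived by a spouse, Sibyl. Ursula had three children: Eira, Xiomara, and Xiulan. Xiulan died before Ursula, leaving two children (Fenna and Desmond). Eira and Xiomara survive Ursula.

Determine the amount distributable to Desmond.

The spouse counts as an additional share at the children's level, so there are 4 primary shares of ₹36,000. Sibyl takes one such share (₹36,000).
The children's combined portion (₹108,000) is divided into 3 shares of ₹36,000: Eira and Xiomara each take ₹36,000; Xiulan's ₹36,000 share passes to Xiulan's issue.
Xiulan's share (₹36,000) is divided into 2 shares of ₹18,000: Fenna and Desmond each take ₹18,000.

Desmond receives ₹18,000.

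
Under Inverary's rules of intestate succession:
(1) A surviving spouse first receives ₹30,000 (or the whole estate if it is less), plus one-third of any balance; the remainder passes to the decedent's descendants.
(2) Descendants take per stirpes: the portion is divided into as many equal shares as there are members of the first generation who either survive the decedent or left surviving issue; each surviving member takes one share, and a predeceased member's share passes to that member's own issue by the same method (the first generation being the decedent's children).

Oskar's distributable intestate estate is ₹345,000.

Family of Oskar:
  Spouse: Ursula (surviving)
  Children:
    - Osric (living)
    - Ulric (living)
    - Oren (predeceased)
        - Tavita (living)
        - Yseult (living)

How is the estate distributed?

Ursula first takes ₹30,000, leaving a balance of ₹315,000. Ursula then takes one-third of the balance (₹105,000), for a total of ₹135,000. The remaining ₹210,000 passes to the descendants.
The descendants' portion (₹210,000) is divided into 3 shares of ₹70,000: Osric and Ulric each take ₹70,000; Oren's ₹70,000 share passes to Oren's issue.
Oren's share (₹70,000) is divided into 2 shares of ₹35,000: Tavita and Yseult each take ₹35,000.

Ursula: ₹135,000; Osric: ₹70,000; Ulric: ₹70,000; Tavita: ₹35,000; Yseult: ₹35,000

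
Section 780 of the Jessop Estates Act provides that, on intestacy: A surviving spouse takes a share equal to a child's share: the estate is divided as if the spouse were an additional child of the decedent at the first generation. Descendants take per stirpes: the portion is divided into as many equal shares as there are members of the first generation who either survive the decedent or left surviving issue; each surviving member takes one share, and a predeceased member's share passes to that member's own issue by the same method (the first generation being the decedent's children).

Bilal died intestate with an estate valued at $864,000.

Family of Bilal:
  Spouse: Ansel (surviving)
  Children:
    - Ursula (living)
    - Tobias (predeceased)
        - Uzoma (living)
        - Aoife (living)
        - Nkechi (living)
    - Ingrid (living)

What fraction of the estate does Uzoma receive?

Uzoma receives 1/12 of the estate.

The spouse counts as an additional share at the children's level, so there are 4 primary shares of $216,000. Ansel takes one such share ($216,000).
The children's combined portion ($648,000) is divided into 3 shares of $216,000: Ursula and Ingrid each take $216,000; Tobias's $216,000 share passes to Tobias's issue.
Tobias's share ($216,000) is divided into 3 shares of $72,000: Uzoma, Aoife, and Nkechi each take $72,000.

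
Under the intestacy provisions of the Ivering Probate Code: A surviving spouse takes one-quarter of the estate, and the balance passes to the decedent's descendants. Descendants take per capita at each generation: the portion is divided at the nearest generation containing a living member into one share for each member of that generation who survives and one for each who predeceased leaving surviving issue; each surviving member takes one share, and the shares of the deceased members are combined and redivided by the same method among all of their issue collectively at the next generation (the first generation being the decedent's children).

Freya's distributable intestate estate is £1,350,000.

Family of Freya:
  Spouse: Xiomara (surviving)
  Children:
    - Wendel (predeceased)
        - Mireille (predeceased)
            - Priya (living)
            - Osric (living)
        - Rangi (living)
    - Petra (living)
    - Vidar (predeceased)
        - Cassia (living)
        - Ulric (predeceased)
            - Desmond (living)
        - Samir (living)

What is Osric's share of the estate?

Xiomara takes one-quarter of £1,350,000 = £337,500. The remaining £1,012,500 passes to the descendants.
The descendants' portion (£1,012,500) is divided at the children's generation into 3 shares of £337,500. Petra takes £337,500. The 2 shares of the deceased (Wendel and Vidar) are combined into a pool of £675,000.
That pool (£675,000) is divided at the grandchildren's generation into 5 shares of £135,000. Rangi, Cassia, and Samir each take £135,000. The 2 shares of the deceased (Mireille and Ulric) are combined into a pool of £270,000.
That pool (£270,000) is divided at the great-grandchildren's generation equally among Priya, Osric, and Desmond: £90,000 each.

Osric receives £90,000.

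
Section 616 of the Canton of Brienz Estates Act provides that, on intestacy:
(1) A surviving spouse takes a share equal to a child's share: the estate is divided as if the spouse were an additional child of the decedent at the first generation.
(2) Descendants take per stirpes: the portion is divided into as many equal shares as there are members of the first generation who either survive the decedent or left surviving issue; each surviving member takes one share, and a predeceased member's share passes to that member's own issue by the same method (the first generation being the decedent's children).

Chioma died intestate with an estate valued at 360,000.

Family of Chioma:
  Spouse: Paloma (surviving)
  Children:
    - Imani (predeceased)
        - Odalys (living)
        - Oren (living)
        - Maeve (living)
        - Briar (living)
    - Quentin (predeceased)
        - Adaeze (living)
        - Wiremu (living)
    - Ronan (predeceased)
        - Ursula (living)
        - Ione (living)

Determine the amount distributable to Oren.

Oren receives 22,500.

The spouse counts as an additional share at the children's level, so there are 4 primary shares of 90,000. Paloma takes one such share (90,000).
The children's combined portion (270,000) is divided into 3 shares of 90,000: Imani's 90,000 share passes to Imani's issue; Quentin's 90,000 share passes to Quentin's issue; Ronan's 90,000 share passes to Ronan's issue.
Imani's share (90,000) is divided into 4 shares of 22,500: Odalys, Oren, Maeve, and Briar each take 22,500.
Quentin's share (90,000) is divided into 2 shares of 45,000: Adaeze and Wiremu each take 45,000.
Ronan's share (90,000) is divided into 2 shares of 45,000: Ursula and Ione each take 45,000.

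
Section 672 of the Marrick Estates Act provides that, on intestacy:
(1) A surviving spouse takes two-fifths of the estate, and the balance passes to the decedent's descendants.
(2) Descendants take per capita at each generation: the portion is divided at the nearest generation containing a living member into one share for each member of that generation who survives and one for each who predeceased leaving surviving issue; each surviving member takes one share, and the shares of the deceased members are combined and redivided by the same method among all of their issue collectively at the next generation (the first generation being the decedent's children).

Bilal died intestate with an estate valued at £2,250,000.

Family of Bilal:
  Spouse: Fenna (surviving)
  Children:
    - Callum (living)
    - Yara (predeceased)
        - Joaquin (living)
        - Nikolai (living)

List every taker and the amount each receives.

Fenna takes two-fifths of £2,250,000 = £900,000. The remaining £1,350,000 passes to the descendants.
The descendants' portion (£1,350,000) is divided at the children's generation into 2 shares of £675,000. Callum takes £675,000. The remaining share for the deceased Yara (£675,000) is carried to the next generation.
That pool (£675,000) is divided at the grandchildren's generation equally among Joaquin and Nikolai: £337,500 each.

Fenna: £900,000; Callum: £675,000; Joaquin: £337,500; Nikolai: £337,500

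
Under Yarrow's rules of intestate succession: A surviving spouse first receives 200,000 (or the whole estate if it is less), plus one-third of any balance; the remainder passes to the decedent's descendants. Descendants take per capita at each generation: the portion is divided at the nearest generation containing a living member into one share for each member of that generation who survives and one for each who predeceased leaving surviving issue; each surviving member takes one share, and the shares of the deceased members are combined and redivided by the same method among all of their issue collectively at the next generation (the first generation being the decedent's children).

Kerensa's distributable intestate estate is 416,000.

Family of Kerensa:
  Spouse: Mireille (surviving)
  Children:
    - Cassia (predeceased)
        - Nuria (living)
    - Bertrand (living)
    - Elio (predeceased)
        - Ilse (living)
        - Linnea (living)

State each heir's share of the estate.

Mireille: 272,000; Nuria: 32,000; Bertrand: 48,000; Ilse: 32,000; Linnea: 32,000

Mireille first takes 200,000, leaving a balance of 216,000. Mireille then takes one-third of the balance (72,000), for a total of 272,000. The remaining 144,000 passes to the descendants.
The descendants' portion (144,000) is divided at the children's generation into 3 shares of 48,000. Bertrand takes 48,000. The 2 shares of the deceased (Cassia and Elio) are combined into a pool of 96,000.
That pool (96,000) is divided at the grandchildren's generation equally among Nuria, Ilse, and Linnea: 32,000 each.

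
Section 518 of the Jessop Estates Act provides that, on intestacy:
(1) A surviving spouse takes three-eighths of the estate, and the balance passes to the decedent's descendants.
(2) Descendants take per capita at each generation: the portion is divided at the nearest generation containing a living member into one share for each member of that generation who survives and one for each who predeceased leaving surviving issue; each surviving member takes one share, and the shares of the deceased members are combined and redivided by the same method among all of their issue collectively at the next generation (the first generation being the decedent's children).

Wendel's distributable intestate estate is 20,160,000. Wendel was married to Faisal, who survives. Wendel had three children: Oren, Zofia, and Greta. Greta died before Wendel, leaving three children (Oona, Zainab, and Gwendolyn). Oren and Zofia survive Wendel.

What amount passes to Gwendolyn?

Gwendolyn receives 1,400,000.

Faisal takes three-eighths of 20,160,000 = 7,560,000. The remaining 12,600,000 passes to the descendants.
The descendants' portion (12,600,000) is divided at the children's generation into 3 shares of 4,200,000. Oren and Zofia each take 4,200,000. The remaining share for the deceased Greta (4,200,000) is carried to the next generation.
That pool (4,200,000) is divided at the grandchildren's generation equally among Oona, Zainab, and Gwendolyn: 1,400,000 each.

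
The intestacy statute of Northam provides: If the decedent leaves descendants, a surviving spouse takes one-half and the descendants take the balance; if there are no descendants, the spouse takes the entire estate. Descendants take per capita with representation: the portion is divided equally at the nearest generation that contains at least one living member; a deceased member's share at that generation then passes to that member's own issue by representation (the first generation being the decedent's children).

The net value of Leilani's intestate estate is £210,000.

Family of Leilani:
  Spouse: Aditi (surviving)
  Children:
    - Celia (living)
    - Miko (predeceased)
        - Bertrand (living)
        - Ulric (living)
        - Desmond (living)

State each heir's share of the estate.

Aditi: £105,000; Celia: £52,500; Bertrand: £17,500; Ulric: £17,500; Desmond: £17,500

Aditi takes one-half of £210,000 = £105,000. The remaining £105,000 passes to the descendants.
The descendants' portion (£105,000) is divided into 2 shares of £52,500: Celia takes £52,500; Miko's £52,500 share passes to Miko's issue.
Miko's share (£52,500) is divided into 3 shares of £17,500: Bertrand, Ulric, and Desmond each take £17,500.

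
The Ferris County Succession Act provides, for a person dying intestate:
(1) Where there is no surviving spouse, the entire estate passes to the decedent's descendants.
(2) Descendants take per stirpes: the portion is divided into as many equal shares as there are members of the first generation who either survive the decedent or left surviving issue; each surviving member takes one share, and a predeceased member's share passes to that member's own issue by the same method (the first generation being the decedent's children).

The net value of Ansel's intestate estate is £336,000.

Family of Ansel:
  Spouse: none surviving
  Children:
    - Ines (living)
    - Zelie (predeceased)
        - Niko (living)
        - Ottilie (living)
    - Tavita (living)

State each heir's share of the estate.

Ines: £112,000; Niko: £56,000; Ottilie: £56,000; Tavita: £112,000

The entire £336,000 passes to the descendants.
That amount (£336,000) is divided into 3 shares of £112,000: Ines and Tavita each take £112,000; Zelie's £112,000 share passes to Zelie's issue.
Zelie's share (£112,000) is divided into 2 shares of £56,000: Niko and Ottilie each take £56,000.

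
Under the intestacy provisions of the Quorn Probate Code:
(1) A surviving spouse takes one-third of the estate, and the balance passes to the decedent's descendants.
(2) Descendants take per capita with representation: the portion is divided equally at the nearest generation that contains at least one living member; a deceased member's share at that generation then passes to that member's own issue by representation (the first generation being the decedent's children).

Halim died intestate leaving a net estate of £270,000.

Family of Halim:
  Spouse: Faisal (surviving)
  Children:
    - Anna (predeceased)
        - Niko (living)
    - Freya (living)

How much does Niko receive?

Faisal takes one-third of £270,000 = £90,000. The remaining £180,000 passes to the descendants.
The descendants' portion (£180,000) is divided into 2 shares of £90,000: Freya takes £90,000; Anna's £90,000 share passes to Anna's issue.
Anna's share (£90,000) passes entirely to Niko.

Niko receives £90,000.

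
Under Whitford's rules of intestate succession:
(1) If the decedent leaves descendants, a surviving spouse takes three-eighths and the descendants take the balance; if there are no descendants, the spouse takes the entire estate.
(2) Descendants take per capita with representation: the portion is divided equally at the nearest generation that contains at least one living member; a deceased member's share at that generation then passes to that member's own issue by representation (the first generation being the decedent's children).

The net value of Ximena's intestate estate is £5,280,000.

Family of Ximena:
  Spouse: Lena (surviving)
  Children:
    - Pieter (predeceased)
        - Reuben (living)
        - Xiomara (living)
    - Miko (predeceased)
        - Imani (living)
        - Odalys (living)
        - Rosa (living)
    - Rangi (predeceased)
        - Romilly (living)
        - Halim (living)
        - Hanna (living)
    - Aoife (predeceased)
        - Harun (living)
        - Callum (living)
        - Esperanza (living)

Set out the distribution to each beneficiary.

Lena takes three-eighths of £5,280,000 = £1,980,000. The remaining £3,300,000 passes to the descendants.
No child survives, so the initial division is made at the grandchildren's generation.
The descendants' portion (£3,300,000) is divided into 11 shares of £300,000: Reuben, Xiomara, Imani, Odalys, Rosa, Romilly, Halim, Hanna, Harun, Callum, and Esperanza each take £300,000.

Lena: £1,980,000; Reuben: £300,000; Xiomara: £300,000; Imani: £300,000; Odalys: £300,000; Rosa: £300,000; Romilly: £300,000; Halim: £300,000; Hanna: £300,000; Harun: £300,000; Callum: £300,000; Esperanza: £300,000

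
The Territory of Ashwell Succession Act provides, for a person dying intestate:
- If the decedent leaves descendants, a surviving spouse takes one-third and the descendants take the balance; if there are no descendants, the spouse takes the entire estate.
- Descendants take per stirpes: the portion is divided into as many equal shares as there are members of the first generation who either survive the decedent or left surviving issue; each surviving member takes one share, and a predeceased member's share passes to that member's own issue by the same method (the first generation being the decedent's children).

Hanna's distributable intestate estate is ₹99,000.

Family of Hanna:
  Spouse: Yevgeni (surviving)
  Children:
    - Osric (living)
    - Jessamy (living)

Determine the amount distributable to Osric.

Osric receives ₹33,000.

Yevgeni takes one-third of ₹99,000 = ₹33,000. The remaining ₹66,000 passes to the descendants.
The descendants' portion (₹66,000) is divided into 2 shares of ₹33,000: Osric and Jessamy each take ₹33,000.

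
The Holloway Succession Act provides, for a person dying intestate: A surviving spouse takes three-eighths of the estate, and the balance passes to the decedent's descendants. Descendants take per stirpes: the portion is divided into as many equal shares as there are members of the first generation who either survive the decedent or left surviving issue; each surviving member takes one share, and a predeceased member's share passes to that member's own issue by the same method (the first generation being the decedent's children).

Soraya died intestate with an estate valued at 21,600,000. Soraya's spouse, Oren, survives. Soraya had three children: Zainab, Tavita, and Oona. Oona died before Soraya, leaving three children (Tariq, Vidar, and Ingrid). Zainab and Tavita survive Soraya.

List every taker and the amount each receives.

Oren: 8,100,000; Zainab: 4,500,000; Tavita: 4,500,000; Tariq: 1,500,000; Vidar: 1,500,000; Ingrid: 1,500,000

Oren takes three-eighths of 21,600,000 = 8,100,000. The remaining 13,500,000 passes to the descendants.
The descendants' portion (13,500,000) is divided into 3 shares of 4,500,000: Zainab and Tavita each take 4,500,000; Oona's 4,500,000 share passes to Oona's issue.
Oona's share (4,500,000) is divided into 3 shares of 1,500,000: Tariq, Vidar, and Ingrid each take 1,500,000.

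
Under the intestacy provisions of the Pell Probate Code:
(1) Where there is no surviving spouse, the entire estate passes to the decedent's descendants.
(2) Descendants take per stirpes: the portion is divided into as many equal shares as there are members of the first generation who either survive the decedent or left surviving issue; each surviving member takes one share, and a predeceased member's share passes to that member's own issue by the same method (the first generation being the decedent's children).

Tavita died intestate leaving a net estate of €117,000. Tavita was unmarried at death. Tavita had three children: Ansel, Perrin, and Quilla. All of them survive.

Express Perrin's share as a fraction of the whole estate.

Perrin receives 1/3 of the estate.

The entire €117,000 passes to the descendants.
That amount (€117,000) is divided into 3 shares of €39,000: Ansel, Perrin, and Quilla each take €39,000.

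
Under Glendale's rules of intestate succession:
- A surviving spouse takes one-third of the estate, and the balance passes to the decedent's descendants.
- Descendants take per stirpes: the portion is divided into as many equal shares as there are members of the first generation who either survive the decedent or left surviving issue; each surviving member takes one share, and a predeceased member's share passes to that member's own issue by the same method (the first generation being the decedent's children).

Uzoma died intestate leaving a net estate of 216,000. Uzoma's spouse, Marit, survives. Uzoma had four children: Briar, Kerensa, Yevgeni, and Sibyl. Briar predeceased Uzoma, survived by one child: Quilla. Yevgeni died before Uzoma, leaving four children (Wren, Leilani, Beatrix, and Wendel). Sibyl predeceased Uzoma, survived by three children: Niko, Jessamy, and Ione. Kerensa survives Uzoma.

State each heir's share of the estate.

Marit: 72,000; Quilla: 36,000; Kerensa: 36,000; Wren: 9,000; Leilani: 9,000; Beatrix: 9,000; Wendel: 9,000; Niko: 12,000; Jessamy: 12,000; Ione: 12,000

Marit takes one-third of 216,000 = 72,000. The remaining 144,000 passes to the descendants.
The descendants' portion (144,000) is divided into 4 shares of 36,000: Kerensa takes 36,000; Briar's 36,000 share passes to Briar's issue; Yevgeni's 36,000 share passes to Yevgeni's issue; Sibyl's 36,000 share passes to Sibyl's issue.
Briar's share (36,000) passes entirely to Quilla.
Yevgeni's share (36,000) is divided into 4 shares of 9,000: Wren, Leilani, Beatrix, and Wendel each take 9,000.
Sibyl's share (36,000) is divided into 3 shares of 12,000: Niko, Jessamy, and Ione each take 12,000.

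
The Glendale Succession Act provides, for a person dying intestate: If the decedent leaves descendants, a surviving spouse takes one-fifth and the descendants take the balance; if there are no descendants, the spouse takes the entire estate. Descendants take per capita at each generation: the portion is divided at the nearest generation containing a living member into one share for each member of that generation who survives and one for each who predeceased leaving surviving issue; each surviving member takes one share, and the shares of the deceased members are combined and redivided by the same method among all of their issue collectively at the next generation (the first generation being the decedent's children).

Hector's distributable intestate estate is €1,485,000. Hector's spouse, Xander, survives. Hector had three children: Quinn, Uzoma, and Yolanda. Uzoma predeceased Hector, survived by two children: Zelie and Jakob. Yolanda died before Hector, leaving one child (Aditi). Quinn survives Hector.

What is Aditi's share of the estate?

Xander takes one-fifth of €1,485,000 = €297,000. The remaining €1,188,000 passes to the descendants.
The descendants' portion (€1,188,000) is divided at the children's generation into 3 shares of €396,000. Quinn takes €396,000. The 2 shares of the deceased (Uzoma and Yolanda) are combined into a pool of €792,000.
That pool (€792,000) is divided at the grandchildren's generation equally among Zelie, Jakob, and Aditi: €264,000 each.

Aditi receives €264,000.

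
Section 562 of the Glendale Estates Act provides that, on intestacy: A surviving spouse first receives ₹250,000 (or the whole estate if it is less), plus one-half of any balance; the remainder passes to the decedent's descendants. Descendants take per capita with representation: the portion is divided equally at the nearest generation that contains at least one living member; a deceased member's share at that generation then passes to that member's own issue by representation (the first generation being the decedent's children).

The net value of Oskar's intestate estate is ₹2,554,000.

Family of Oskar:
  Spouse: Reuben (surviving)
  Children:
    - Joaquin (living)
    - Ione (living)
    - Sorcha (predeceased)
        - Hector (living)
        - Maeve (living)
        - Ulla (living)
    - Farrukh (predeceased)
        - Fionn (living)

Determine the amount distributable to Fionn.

Reuben first takes ₹250,000, leaving a balance of ₹2,304,000. Reuben then takes one-half of the balance (₹1,152,000), for a total of ₹1,402,000. The remaining ₹1,152,000 passes to the descendants.
The descendants' portion (₹1,152,000) is divided into 4 shares of ₹288,000: Joaquin and Ione each take ₹288,000; Sorcha's ₹288,000 share passes to Sorcha's issue; Farrukh's ₹288,000 share passes to Farrukh's issue.
Sorcha's share (₹288,000) is divided into 3 shares of ₹96,000: Hector, Maeve, and Ulla each take ₹96,000.
Farrukh's share (₹288,000) passes entirely to Fionn.

Fionn receives ₹288,000.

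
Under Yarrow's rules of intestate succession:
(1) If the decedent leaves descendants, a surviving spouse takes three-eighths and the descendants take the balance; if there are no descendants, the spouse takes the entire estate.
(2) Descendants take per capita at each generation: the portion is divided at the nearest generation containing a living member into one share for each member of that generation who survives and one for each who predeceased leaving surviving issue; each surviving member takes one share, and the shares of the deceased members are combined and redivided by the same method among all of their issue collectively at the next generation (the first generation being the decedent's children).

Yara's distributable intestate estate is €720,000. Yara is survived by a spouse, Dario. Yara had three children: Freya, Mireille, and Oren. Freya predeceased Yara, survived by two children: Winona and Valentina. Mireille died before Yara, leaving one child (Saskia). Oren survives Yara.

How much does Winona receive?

Dario takes three-eighths of €720,000 = €270,000. The remaining €450,000 passes to the descendants.
The descendants' portion (€450,000) is divided at the children's generation into 3 shares of €150,000. Oren takes €150,000. The 2 shares of the deceased (Freya and Mireille) are combined into a pool of €300,000.
That pool (€300,000) is divided at the grandchildren's generation equally among Winona, Valentina, and Saskia: €100,000 each.

Winona receives €100,000.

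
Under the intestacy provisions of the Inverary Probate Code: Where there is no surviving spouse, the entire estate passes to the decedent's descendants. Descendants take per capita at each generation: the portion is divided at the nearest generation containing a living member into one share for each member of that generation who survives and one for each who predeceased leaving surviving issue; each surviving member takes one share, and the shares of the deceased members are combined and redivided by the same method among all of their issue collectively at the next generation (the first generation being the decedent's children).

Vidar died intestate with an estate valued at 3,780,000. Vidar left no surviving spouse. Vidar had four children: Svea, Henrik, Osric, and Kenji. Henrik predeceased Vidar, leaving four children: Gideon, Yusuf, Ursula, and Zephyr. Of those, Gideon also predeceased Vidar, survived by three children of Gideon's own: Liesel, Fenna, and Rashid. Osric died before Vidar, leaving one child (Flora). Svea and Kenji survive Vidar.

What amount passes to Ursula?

Ursula receives 378,000.

The entire 3,780,000 passes to the descendants.
That amount (3,780,000) is divided at the children's generation into 4 shares of 945,000. Svea and Kenji each take 945,000. The 2 shares of the deceased (Henrik and Osric) are combined into a pool of 1,890,000.
That pool (1,890,000) is divided at the grandchildren's generation into 5 shares of 378,000. Yusuf, Ursula, Zephyr, and Flora each take 378,000. The remaining share for the deceased Gideon (378,000) is carried to the next generation.
That pool (378,000) is divided at the great-grandchildren's generation equally among Liesel, Fenna, and Rashid: 126,000 each.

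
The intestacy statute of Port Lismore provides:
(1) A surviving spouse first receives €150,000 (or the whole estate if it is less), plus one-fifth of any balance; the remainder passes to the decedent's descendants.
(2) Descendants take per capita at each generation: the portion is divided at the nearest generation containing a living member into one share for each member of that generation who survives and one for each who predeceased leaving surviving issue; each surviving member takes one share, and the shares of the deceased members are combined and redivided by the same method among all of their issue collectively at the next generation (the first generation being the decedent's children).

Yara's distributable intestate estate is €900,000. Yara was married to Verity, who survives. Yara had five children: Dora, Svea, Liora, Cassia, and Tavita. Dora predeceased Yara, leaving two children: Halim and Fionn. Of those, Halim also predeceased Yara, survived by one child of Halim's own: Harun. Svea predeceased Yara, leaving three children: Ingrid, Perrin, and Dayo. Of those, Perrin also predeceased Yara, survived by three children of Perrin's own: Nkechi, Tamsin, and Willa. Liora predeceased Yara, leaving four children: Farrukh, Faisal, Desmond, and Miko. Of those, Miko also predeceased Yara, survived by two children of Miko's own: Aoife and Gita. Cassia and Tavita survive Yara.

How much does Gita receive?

Gita receives €20,000.

Verity first takes €150,000, leaving a balance of €750,000. Verity then takes one-fifth of the balance (€150,000), for a total of €300,000. The remaining €600,000 passes to the descendants.
The descendants' portion (€600,000) is divided at the children's generation into 5 shares of €120,000. Cassia and Tavita each take €120,000. The 3 shares of the deceased (Dora, Svea, and Liora) are combined into a pool of €360,000.
That pool (€360,000) is divided at the grandchildren's generation into 9 shares of €40,000. Fionn, Ingrid, Dayo, Farrukh, Faisal, and Desmond each take €40,000. The 3 shares of the deceased (Halim, Perrin, and Miko) are combined into a pool of €120,000.
That pool (€120,000) is divided at the great-grandchildren's generation equally among Harun, Nkechi, Tamsin, Willa, Aoife, and Gita: €20,000 each.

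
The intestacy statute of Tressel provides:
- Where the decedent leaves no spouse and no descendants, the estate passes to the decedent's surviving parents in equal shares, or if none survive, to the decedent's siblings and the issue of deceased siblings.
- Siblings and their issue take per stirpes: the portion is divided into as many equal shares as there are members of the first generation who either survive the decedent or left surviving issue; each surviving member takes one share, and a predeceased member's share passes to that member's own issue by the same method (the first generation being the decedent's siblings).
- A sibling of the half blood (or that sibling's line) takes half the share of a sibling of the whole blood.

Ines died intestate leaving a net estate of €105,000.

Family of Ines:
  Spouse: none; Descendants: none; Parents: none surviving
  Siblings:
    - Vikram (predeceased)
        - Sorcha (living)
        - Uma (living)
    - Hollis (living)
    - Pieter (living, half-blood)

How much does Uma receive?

The entire €105,000 passes to the siblings and their issue.
Counting each half-blood sibling's line as half a unit, there are 5/2 units in €105,000, so one unit is €42,000. Whole-blood lines (Vikram and Hollis) take €42,000 each; half-blood lines (Pieter) take €21,000 each.
Vikram's share (€42,000) is divided into 2 shares of €21,000: Sorcha and Uma each take €21,000.

Uma receives €21,000.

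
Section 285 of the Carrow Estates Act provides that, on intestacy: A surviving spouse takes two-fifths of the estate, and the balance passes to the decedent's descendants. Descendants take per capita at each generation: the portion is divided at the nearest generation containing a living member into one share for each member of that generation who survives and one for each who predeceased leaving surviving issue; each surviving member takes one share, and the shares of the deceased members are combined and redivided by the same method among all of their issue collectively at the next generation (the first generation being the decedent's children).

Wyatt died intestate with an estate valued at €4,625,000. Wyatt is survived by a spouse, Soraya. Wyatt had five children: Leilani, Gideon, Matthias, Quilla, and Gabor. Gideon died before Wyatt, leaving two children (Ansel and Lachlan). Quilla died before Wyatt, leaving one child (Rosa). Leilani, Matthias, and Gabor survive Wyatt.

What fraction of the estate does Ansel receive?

Ansel receives 2/25 of the estate.

Soraya takes two-fifths of €4,625,000 = €1,850,000. The remaining €2,775,000 passes to the descendants.
The descendants' portion (€2,775,000) is divided at the children's generation into 5 shares of €555,000. Leilani, Matthias, and Gabor each take €555,000. The 2 shares of the deceased (Gideon and Quilla) are combined into a pool of €1,110,000.
That pool (€1,110,000) is divided at the grandchildren's generation equally among Ansel, Lachlan, and Rosa: €370,000 each.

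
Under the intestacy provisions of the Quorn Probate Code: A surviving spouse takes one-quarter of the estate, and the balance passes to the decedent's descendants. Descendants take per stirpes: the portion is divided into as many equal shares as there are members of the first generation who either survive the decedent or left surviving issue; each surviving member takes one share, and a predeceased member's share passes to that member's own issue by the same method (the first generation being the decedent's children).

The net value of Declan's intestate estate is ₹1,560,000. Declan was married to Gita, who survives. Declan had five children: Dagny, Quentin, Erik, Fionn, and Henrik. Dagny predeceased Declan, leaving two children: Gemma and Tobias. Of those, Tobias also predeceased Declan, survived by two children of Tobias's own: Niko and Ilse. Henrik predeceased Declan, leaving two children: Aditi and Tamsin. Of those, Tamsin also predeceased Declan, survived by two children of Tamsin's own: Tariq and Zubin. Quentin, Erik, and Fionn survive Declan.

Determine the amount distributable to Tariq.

Tariq receives ₹58,500.

Gita takes one-quarter of ₹1,560,000 = ₹390,000. The remaining ₹1,170,000 passes to the descendants.
The descendants' portion (₹1,170,000) is divided into 5 shares of ₹234,000: Quentin, Erik, and Fionn each take ₹234,000; Dagny's ₹234,000 share passes to Dagny's issue; Henrik's ₹234,000 share passes to Henrik's issue.
Dagny's share (₹234,000) is divided into 2 shares of ₹117,000: Gemma takes ₹117,000; Tobias's ₹117,000 share passes to Tobias's issue.
Tobias's share (₹117,000) is divided into 2 shares of ₹58,500: Niko and Ilse each take ₹58,500.
Henrik's share (₹234,000) is divided into 2 shares of ₹117,000: Aditi takes ₹117,000; Tamsin's ₹117,000 share passes to Tamsin's issue.
Tamsin's share (₹117,000) is divided into 2 shares of ₹58,500: Tariq and Zubin each take ₹58,500.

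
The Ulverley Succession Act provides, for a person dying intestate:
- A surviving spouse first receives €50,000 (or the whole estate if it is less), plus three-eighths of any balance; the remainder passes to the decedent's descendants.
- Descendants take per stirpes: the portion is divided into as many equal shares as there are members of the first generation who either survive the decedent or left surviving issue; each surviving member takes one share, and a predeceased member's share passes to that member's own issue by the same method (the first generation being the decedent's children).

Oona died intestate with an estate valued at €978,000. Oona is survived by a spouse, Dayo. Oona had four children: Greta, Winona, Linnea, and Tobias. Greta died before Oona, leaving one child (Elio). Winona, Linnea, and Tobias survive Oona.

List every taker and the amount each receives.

Dayo: €398,000; Elio: €145,000; Winona: €145,000; Linnea: €145,000; Tobias: €145,000

Dayo first takes €50,000, leaving a balance of €928,000. Dayo then takes three-eighths of the balance (€348,000), for a total of €398,000. The remaining €580,000 passes to the descendants.
The descendants' portion (€580,000) is divided into 4 shares of €145,000: Winona, Linnea, and Tobias each take €145,000; Greta's €145,000 share passes to Greta's issue.
Greta's share (€145,000) passes entirely to Elio.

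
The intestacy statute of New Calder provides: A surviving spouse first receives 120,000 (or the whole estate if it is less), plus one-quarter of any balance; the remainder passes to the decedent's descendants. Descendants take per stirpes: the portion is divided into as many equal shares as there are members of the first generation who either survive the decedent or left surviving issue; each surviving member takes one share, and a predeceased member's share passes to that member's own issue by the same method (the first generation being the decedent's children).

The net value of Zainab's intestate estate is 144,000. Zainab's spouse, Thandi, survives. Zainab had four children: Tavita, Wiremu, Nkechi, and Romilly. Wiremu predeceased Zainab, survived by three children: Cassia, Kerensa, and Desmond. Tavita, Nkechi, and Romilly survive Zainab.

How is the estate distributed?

Thandi: 126,000; Tavita: 4,500; Cassia: 1,500; Kerensa: 1,500; Desmond: 1,500; Nkechi: 4,500; Romilly: 4,500

Thandi first takes 120,000, leaving a balance of 24,000. Thandi then takes one-quarter of the balance (6,000), for a total of 126,000. The remaining 18,000 passes to the descendants.
The descendants' portion (18,000) is divided into 4 shares of 4,500: Tavita, Nkechi, and Romilly each take 4,500; Wiremu's 4,500 share passes to Wiremu's issue.
Wiremu's share (4,500) is divided into 3 shares of 1,500: Cassia, Kerensa, and Desmond each take 1,500.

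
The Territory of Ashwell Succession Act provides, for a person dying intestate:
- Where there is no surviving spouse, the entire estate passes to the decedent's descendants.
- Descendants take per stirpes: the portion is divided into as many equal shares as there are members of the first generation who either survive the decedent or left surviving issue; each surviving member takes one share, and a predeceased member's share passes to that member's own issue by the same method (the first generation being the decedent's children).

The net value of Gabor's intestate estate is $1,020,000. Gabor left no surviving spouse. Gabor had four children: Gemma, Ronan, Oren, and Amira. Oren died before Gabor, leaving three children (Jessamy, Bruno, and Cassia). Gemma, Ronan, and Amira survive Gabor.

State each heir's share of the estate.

The entire $1,020,000 passes to the descendants.
That amount ($1,020,000) is divided into 4 shares of $255,000: Gemma, Ronan, and Amira each take $255,000; Oren's $255,000 share passes to Oren's issue.
Oren's share ($255,000) is divided into 3 shares of $85,000: Jessamy, Bruno, and Cassia each take $85,000.

Gemma: $255,000; Ronan: $255,000; Jessamy: $85,000; Bruno: $85,000; Cassia: $85,000; Amira: $255,000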